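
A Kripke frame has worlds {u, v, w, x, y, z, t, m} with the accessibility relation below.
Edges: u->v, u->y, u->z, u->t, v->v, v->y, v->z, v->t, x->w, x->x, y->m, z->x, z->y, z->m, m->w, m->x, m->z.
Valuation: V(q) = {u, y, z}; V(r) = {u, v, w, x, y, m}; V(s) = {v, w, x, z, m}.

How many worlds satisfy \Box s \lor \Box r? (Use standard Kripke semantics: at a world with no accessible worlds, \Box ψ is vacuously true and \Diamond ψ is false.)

Let φ = \Box s \lor \Box r. Evaluate φ at each world:
  u (successors {v, y, z, t}): φ is false.
  v (successors {v, y, z, t}): φ is false.
  w (successors ∅): φ is true.
  x (successors {w, x}): φ is true.
  y (successors {m}): φ is true.
  z (successors {x, y, m}): φ is true.
  t (successors ∅): φ is true.
  m (successors {w, x, z}): φ is true.
For instance, at u:
  At u: \Box s is false, \Box r is false, so \Box s \lor \Box r is false.
    At u: \Box s requires s at every successor {v, y, z, t}.
      s fails at y, so \Box s is false at u.
    At u: \Box r requires r at every successor {v, y, z, t}.
      r fails at z, so \Box r is false at u.
Satisfying worlds: {w, x, y, z, t, m}

6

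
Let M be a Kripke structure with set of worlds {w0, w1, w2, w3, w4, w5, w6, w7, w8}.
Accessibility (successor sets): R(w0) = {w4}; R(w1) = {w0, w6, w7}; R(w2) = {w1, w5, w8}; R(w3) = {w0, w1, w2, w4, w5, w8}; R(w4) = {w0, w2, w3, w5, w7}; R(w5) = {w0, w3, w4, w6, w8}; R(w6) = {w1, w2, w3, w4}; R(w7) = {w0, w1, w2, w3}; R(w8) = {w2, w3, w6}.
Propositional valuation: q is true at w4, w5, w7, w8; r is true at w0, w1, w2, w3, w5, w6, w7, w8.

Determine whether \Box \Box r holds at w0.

Yes

At w0: \Box \Box r requires \Box r at every successor {w4}.
    At w4: \Box r requires r at every successor {w0, w2, w3, w5, w7}.
      At w0: r is true.
      At w2: r is true.
      At w3: r is true.
      At w5: r is true.
      At w7: r is true.
    So \Box r is true at w4.
So \Box \Box r is true at w0.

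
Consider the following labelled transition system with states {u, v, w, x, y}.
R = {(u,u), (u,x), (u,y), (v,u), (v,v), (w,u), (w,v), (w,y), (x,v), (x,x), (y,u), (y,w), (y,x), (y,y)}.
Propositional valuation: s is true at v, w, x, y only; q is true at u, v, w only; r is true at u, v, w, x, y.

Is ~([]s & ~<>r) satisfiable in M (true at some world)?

Yes

Recall that []ψ holds at a world iff ψ holds at every accessible world, and <>ψ holds iff ψ holds at some accessible world.
Let φ = ~([]s & ~<>r). Evaluate φ at each world:
  u (successors {u, x, y}): φ is true.
  v (successors {u, v}): φ is true.
  w (successors {u, v, y}): φ is true.
  x (successors {v, x}): φ is true.
  y (successors {u, w, x, y}): φ is true.
Detail at u (witness):
  At u: []s & ~<>r is false, so ~([]s & ~<>r) is true.
    At u: []s is false, ~<>r is false, so []s & ~<>r is false.
      At u: []s requires s at every successor {u, x, y}.
        s fails at u, so []s is false at u.
      At u: <>r is true, so ~<>r is false.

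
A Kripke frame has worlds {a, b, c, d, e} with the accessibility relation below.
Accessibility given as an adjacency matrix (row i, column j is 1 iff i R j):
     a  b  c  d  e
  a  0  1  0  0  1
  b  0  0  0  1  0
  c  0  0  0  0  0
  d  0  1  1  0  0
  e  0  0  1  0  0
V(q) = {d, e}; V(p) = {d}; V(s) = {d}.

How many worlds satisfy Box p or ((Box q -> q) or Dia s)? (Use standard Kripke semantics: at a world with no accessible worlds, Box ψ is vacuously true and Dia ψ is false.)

Recall that Box ψ holds at a world iff ψ holds at every accessible world, and Dia ψ holds iff ψ holds at some accessible world.
Let φ = Box p or ((Box q -> q) or Dia s). Evaluate φ at each world:
  a (successors {b, e}): φ is true.
  b (successors {d}): φ is true.
  c (successors ∅): φ is true.
  d (successors {b, c}): φ is true.
  e (successors {c}): φ is true.
For instance, at b:
  At b: Box p is true, (Box q -> q) or Dia s is true, so Box p or ((Box q -> q) or Dia s) is true.
    At b: Box p requires p at every successor {d}.
      At d: p is true.
    So Box p is true at b.
    At b: Box q -> q is false, Dia s is true, so (Box q -> q) or Dia s is true.
      At b: Box q is true, q is false, so Box q -> q is false.
      At b: Dia s requires s at some successor in {d}.
        s holds at d, so Dia s is true at b.
Satisfying worlds: {a, b, c, d, e}

5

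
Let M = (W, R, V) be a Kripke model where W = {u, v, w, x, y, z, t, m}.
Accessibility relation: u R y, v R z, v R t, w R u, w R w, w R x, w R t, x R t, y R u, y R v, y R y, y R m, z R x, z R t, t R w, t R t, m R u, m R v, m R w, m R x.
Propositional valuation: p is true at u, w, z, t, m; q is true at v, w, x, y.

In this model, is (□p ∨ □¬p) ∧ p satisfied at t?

Yes

At t: □p ∨ □¬p is true, p is true, so (□p ∨ □¬p) ∧ p is true.
  At t: □p is true, □¬p is false, so □p ∨ □¬p is true.
    At t: □p requires p at every successor {w, t}.
      At w: p is true.
      At t: p is true.
    So □p is true at t.
    At t: □¬p requires ¬p at every successor {w, t}.
      ¬p fails at w, so □¬p is false at t.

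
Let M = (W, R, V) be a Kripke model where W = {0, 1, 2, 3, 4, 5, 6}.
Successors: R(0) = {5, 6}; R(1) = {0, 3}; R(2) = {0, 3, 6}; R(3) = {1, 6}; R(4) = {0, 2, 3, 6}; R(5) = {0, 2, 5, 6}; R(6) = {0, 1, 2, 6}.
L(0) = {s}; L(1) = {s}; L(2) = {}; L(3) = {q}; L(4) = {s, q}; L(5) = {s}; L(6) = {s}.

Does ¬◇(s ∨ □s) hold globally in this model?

No

Recall that □ψ holds at a world iff ψ holds at every accessible world, and ◇ψ holds iff ψ holds at some accessible world.
Let φ = ¬◇(s ∨ □s). Evaluate φ at each world:
  0 (successors {5, 6}): φ is false.
  1 (successors {0, 3}): φ is false.
  2 (successors {0, 3, 6}): φ is false.
  3 (successors {1, 6}): φ is false.
  4 (successors {0, 2, 3, 6}): φ is false.
  5 (successors {0, 2, 5, 6}): φ is false.
  6 (successors {0, 1, 2, 6}): φ is false.
Detail at 0 (counterexample):
  At 0: ◇(s ∨ □s) is true, so ¬◇(s ∨ □s) is false.
    At 0: ◇(s ∨ □s) requires s ∨ □s at some successor in {5, 6}.
      s ∨ □s holds at 5, so ◇(s ∨ □s) is true at 0.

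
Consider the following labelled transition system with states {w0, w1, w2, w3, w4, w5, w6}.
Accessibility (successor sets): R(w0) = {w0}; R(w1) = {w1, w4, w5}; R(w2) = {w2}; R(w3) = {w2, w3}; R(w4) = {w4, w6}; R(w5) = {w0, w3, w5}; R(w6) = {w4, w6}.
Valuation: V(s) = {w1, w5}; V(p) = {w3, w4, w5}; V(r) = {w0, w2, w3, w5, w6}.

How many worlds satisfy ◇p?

5

Recall that ◇ψ holds at a world iff ψ holds at some accessible world.
Let φ = ◇p. Evaluate φ at each world:
  w0 (successors {w0}): φ is false.
  w1 (successors {w1, w4, w5}): φ is true.
  w2 (successors {w2}): φ is false.
  w3 (successors {w2, w3}): φ is true.
  w4 (successors {w4, w6}): φ is true.
  w5 (successors {w0, w3, w5}): φ is true.
  w6 (successors {w4, w6}): φ is true.
For instance, at w2:
  At w2: ◇p requires p at some successor in {w2}.
    At w2: p is false.
  So ◇p is false at w2.
Satisfying worlds: {w1, w3, w4, w5, w6}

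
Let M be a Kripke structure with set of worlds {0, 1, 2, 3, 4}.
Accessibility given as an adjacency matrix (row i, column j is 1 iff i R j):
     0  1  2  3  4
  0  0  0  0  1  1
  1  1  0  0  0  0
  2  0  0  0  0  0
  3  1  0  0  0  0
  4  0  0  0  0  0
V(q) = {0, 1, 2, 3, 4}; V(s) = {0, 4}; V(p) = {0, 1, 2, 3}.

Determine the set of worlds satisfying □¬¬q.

0, 1, 2, 3, 4

Let φ = □¬¬q. Evaluate φ at each world:
  0 (successors {3, 4}): φ is true.
  1 (successors {0}): φ is true.
  2 (successors ∅): φ is true.
  3 (successors {0}): φ is true.
  4 (successors ∅): φ is true.
For instance, at 0:
  At 0: □¬¬q requires ¬¬q at every successor {3, 4}.
    At 3: ¬¬q is true.
    At 4: ¬¬q is true.
  So □¬¬q is true at 0.
Satisfying worlds: {0, 1, 2, 3, 4}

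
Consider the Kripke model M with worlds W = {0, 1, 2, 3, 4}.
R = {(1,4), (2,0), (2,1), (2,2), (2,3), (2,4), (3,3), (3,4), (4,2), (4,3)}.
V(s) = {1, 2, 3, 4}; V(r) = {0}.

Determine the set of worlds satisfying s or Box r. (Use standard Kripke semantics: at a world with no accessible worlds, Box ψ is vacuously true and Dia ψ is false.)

0, 1, 2, 3, 4

Let φ = s or Box r. Evaluate φ at each world:
  0 (successors ∅): φ is true.
  1 (successors {4}): φ is true.
  2 (successors {0, 1, 2, 3, 4}): φ is true.
  3 (successors {3, 4}): φ is true.
  4 (successors {2, 3}): φ is true.
For instance, at 4:
  At 4: s is true, Box r is false, so s or Box r is true.
    At 4: Box r requires r at every successor {2, 3}.
      r fails at 2, so Box r is false at 4.
Satisfying worlds: {0, 1, 2, 3, 4}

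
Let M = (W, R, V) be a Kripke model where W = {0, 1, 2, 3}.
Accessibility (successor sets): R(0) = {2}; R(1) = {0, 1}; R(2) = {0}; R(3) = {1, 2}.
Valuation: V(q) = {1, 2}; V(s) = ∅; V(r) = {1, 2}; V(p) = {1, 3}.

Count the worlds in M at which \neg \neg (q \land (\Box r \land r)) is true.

Let φ = \neg \neg (q \land (\Box r \land r)). Evaluate φ at each world:
  0 (successors {2}): φ is false.
  1 (successors {0, 1}): φ is false.
  2 (successors {0}): φ is false.
  3 (successors {1, 2}): φ is false.
For instance, at 0:
  At 0: \neg (q \land (\Box r \land r)) is true, so \neg \neg (q \land (\Box r \land r)) is false.
    At 0: q \land (\Box r \land r) is false, so \neg (q \land (\Box r \land r)) is true.
      At 0: q is false, \Box r \land r is false, so q \land (\Box r \land r) is false.
Satisfying worlds: none.

0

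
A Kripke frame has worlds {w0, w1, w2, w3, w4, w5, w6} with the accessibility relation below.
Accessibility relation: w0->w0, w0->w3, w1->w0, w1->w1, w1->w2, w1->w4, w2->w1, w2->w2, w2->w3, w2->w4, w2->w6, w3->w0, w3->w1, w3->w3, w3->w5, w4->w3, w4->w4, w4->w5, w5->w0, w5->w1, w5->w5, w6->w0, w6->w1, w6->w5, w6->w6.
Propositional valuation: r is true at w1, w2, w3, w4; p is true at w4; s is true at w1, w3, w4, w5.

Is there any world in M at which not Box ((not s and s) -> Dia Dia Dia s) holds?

Let φ = not Box ((not s and s) -> Dia Dia Dia s). Evaluate φ at each world:
  w0 (successors {w0, w3}): φ is false.
  w1 (successors {w0, w1, w2, w4}): φ is false.
  w2 (successors {w1, w2, w3, w4, w6}): φ is false.
  w3 (successors {w0, w1, w3, w5}): φ is false.
  w4 (successors {w3, w4, w5}): φ is false.
  w5 (successors {w0, w1, w5}): φ is false.
  w6 (successors {w0, w1, w5, w6}): φ is false.
For instance, at w5:
  At w5: Box ((not s and s) -> Dia Dia Dia s) is true, so not Box ((not s and s) -> Dia Dia Dia s) is false.
    At w5: Box ((not s and s) -> Dia Dia Dia s) requires (not s and s) -> Dia Dia Dia s at every successor {w0, w1, w5}.
      At w0: (not s and s) -> Dia Dia Dia s is true.
      At w1: (not s and s) -> Dia Dia Dia s is true.
      At w5: (not s and s) -> Dia Dia Dia s is true.
    So Box ((not s and s) -> Dia Dia Dia s) is true at w5.

No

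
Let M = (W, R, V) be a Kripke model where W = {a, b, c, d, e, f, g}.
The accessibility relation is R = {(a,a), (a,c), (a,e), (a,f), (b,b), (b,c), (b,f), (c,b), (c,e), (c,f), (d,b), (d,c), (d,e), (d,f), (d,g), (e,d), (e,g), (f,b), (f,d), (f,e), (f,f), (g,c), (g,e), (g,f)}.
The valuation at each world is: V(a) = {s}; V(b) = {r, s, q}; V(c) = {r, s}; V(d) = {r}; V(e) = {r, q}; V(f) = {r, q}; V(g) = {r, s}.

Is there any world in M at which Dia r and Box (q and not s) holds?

No

Recall that Box ψ holds at a world iff ψ holds at every accessible world, and Dia ψ holds iff ψ holds at some accessible world.
Let φ = Dia r and Box (q and not s). Evaluate φ at each world:
  a (successors {a, c, e, f}): φ is false.
  b (successors {b, c, f}): φ is false.
  c (successors {b, e, f}): φ is false.
  d (successors {b, c, e, f, g}): φ is false.
  e (successors {d, g}): φ is false.
  f (successors {b, d, e, f}): φ is false.
  g (successors {c, e, f}): φ is false.
For instance, at f:
  At f: Dia r is true, Box (q and not s) is false, so Dia r and Box (q and not s) is false.
    At f: Dia r requires r at some successor in {b, d, e, f}.
      r holds at b, so Dia r is true at f.
    At f: Box (q and not s) requires q and not s at every successor {b, d, e, f}.
      q and not s fails at b, so Box (q and not s) is false at f.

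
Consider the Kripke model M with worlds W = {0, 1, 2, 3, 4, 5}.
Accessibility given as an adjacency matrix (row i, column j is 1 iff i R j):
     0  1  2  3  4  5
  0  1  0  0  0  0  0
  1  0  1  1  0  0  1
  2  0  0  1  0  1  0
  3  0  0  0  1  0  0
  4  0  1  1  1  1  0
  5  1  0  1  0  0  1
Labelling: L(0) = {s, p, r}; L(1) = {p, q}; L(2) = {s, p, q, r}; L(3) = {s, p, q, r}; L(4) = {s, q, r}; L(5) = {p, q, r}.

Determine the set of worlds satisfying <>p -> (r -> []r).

Recall that []ψ holds at a world iff ψ holds at every accessible world, and <>ψ holds iff ψ holds at some accessible world.
Let φ = <>p -> (r -> []r). Evaluate φ at each world:
  0 (successors {0}): φ is true.
  1 (successors {1, 2, 5}): φ is true.
  2 (successors {2, 4}): φ is true.
  3 (successors {3}): φ is true.
  4 (successors {1, 2, 3, 4}): φ is false.
  5 (successors {0, 2, 5}): φ is true.
For instance, at 2:
  At 2: <>p is true, r -> []r is true, so <>p -> (r -> []r) is true.
    At 2: <>p requires p at some successor in {2, 4}.
      p holds at 2, so <>p is true at 2.
    At 2: r is true, []r is true, so r -> []r is true.
      At 2: []r requires r at every successor {2, 4}.
        At 2: r is true.
        At 4: r is true.
      So []r is true at 2.
Satisfying worlds: {0, 1, 2, 3, 5}

0, 1, 2, 3, 5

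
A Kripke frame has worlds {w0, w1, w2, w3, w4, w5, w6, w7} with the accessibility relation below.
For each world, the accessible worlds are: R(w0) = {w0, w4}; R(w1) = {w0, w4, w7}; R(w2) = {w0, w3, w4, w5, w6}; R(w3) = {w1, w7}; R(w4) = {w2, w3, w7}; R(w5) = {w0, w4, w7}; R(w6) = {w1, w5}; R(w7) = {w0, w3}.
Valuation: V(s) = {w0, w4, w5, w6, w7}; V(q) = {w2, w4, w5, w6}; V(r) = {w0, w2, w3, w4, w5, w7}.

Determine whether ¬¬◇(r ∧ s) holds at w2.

Recall that ◇ψ holds at a world iff ψ holds at some accessible world.
At w2: ¬◇(r ∧ s) is false, so ¬¬◇(r ∧ s) is true.
  At w2: ◇(r ∧ s) is true, so ¬◇(r ∧ s) is false.
    At w2: ◇(r ∧ s) requires r ∧ s at some successor in {w0, w3, w4, w5, w6}.
      r ∧ s holds at w0, so ◇(r ∧ s) is true at w2.

Yes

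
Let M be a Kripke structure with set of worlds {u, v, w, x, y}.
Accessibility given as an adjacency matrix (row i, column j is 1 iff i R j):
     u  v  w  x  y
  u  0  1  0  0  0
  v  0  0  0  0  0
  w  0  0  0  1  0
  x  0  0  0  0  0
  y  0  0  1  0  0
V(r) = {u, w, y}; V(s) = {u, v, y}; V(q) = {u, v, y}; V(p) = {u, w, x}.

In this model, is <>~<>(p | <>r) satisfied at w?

Yes

At w: <>~<>(p | <>r) requires ~<>(p | <>r) at some successor in {x}.
  ~<>(p | <>r) holds at x, so <>~<>(p | <>r) is true at w.
    At x: <>(p | <>r) is false, so ~<>(p | <>r) is true.
      At x: no accessible worlds, so <>(p | <>r) is false.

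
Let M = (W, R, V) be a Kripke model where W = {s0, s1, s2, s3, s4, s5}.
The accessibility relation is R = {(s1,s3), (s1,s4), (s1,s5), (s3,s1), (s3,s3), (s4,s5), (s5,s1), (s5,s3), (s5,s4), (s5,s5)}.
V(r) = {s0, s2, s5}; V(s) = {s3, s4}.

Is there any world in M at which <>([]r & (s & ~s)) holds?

No

Let φ = <>([]r & (s & ~s)). Evaluate φ at each world:
  s0 (successors ∅): φ is false.
  s1 (successors {s3, s4, s5}): φ is false.
  s2 (successors ∅): φ is false.
  s3 (successors {s1, s3}): φ is false.
  s4 (successors {s5}): φ is false.
  s5 (successors {s1, s3, s4, s5}): φ is false.
For instance, at s3:
  At s3: <>([]r & (s & ~s)) requires []r & (s & ~s) at some successor in {s1, s3}.
    At s1: []r & (s & ~s) is false.
    At s3: []r & (s & ~s) is false.
  So <>([]r & (s & ~s)) is false at s3.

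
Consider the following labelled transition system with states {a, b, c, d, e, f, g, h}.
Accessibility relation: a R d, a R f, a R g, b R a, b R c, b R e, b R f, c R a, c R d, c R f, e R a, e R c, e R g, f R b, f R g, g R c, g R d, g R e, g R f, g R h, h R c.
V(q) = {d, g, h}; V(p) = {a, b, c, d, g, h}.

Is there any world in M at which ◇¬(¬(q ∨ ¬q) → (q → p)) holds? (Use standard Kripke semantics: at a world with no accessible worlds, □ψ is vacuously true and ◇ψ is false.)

Let φ = ◇¬(¬(q ∨ ¬q) → (q → p)). Evaluate φ at each world:
  a (successors {d, f, g}): φ is false.
  b (successors {a, c, e, f}): φ is false.
  c (successors {a, d, f}): φ is false.
  d (successors ∅): φ is false.
  e (successors {a, c, g}): φ is false.
  f (successors {b, g}): φ is false.
  g (successors {c, d, e, f, h}): φ is false.
  h (successors {c}): φ is false.
For instance, at e:
  At e: ◇¬(¬(q ∨ ¬q) → (q → p)) requires ¬(¬(q ∨ ¬q) → (q → p)) at some successor in {a, c, g}.
    At a: ¬(¬(q ∨ ¬q) → (q → p)) is false.
    At c: ¬(¬(q ∨ ¬q) → (q → p)) is false.
    At g: ¬(¬(q ∨ ¬q) → (q → p)) is false.
  So ◇¬(¬(q ∨ ¬q) → (q → p)) is false at e.

No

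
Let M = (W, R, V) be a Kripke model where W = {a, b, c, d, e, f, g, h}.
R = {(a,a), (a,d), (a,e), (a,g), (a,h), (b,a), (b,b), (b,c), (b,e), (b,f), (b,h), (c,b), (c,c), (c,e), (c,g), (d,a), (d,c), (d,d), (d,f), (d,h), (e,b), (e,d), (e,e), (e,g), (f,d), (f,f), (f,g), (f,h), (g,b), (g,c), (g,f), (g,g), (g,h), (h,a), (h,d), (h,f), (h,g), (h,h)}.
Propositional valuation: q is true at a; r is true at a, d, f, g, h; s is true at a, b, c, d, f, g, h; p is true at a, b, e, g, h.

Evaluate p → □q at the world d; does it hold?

At d: p is false, □q is false, so p → □q is true.
  At d: □q requires q at every successor {a, c, d, f, h}.
    q fails at c, so □q is false at d.

Yes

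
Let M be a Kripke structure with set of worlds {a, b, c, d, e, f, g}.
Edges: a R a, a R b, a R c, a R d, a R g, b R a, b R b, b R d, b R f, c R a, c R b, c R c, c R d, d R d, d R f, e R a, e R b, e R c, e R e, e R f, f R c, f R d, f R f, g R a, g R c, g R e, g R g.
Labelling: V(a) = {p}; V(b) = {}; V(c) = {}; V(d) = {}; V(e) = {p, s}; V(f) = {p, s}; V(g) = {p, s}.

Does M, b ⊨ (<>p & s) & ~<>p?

No

At b: <>p & s is false, ~<>p is false, so (<>p & s) & ~<>p is false.
  At b: <>p is true, s is false, so <>p & s is false.
    At b: <>p requires p at some successor in {a, b, d, f}.
      p holds at a, so <>p is true at b.
  At b: <>p is true, so ~<>p is false.
    At b: <>p requires p at some successor in {a, b, d, f}.
      p holds at a, so <>p is true at b.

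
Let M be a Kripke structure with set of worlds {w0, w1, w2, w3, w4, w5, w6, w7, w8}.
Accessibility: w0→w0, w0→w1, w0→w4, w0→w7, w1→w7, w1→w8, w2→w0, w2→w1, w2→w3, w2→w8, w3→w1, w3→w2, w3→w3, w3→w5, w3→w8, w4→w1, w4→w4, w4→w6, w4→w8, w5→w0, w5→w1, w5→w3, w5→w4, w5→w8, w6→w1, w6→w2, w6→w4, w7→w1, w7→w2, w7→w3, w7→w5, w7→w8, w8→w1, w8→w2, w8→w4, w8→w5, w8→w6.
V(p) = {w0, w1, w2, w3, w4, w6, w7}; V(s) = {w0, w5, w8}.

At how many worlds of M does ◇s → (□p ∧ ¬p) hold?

1

Let φ = ◇s → (□p ∧ ¬p). Evaluate φ at each world:
  w0 (successors {w0, w1, w4, w7}): φ is false.
  w1 (successors {w7, w8}): φ is false.
  w2 (successors {w0, w1, w3, w8}): φ is false.
  w3 (successors {w1, w2, w3, w5, w8}): φ is false.
  w4 (successors {w1, w4, w6, w8}): φ is false.
  w5 (successors {w0, w1, w3, w4, w8}): φ is false.
  w6 (successors {w1, w2, w4}): φ is true.
  w7 (successors {w1, w2, w3, w5, w8}): φ is false.
  w8 (successors {w1, w2, w4, w5, w6}): φ is false.
For instance, at w2:
  At w2: ◇s is true, □p ∧ ¬p is false, so ◇s → (□p ∧ ¬p) is false.
    At w2: ◇s requires s at some successor in {w0, w1, w3, w8}.
      s holds at w0, so ◇s is true at w2.
    At w2: □p is false, ¬p is false, so □p ∧ ¬p is false.
      At w2: □p requires p at every successor {w0, w1, w3, w8}.
        p fails at w8, so □p is false at w2.
Satisfying worlds: {w6}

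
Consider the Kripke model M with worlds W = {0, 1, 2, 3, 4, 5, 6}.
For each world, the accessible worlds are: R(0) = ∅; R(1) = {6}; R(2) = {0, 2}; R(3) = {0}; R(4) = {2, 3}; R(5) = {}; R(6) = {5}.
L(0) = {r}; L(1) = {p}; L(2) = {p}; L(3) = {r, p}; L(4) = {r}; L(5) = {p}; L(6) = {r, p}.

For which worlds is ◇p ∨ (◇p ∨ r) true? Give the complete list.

Recall that ◇ψ holds at a world iff ψ holds at some accessible world.
Let φ = ◇p ∨ (◇p ∨ r). Evaluate φ at each world:
  0 (successors ∅): φ is true.
  1 (successors {6}): φ is true.
  2 (successors {0, 2}): φ is true.
  3 (successors {0}): φ is true.
  4 (successors {2, 3}): φ is true.
  5 (successors ∅): φ is false.
  6 (successors {5}): φ is true.
For instance, at 4:
  At 4: ◇p is true, ◇p ∨ r is true, so ◇p ∨ (◇p ∨ r) is true.
    At 4: ◇p requires p at some successor in {2, 3}.
      p holds at 2, so ◇p is true at 4.
    At 4: ◇p is true, r is true, so ◇p ∨ r is true.
      At 4: ◇p requires p at some successor in {2, 3}.
        p holds at 2, so ◇p is true at 4.
Satisfying worlds: {0, 1, 2, 3, 4, 6}

0, 1, 2, 3, 4, 6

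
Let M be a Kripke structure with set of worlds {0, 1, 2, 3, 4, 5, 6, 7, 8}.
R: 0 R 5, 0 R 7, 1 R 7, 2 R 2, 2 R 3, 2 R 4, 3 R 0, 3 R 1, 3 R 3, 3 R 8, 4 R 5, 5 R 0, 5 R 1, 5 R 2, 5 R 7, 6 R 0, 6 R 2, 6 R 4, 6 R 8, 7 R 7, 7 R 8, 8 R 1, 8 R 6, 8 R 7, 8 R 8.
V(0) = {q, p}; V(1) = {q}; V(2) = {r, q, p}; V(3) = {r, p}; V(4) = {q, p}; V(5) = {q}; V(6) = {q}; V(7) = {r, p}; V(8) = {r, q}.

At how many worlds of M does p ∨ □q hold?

6

Recall that □ψ holds at a world iff ψ holds at every accessible world, and ◇ψ holds iff ψ holds at some accessible world.
Let φ = p ∨ □q. Evaluate φ at each world:
  0 (successors {5, 7}): φ is true.
  1 (successors {7}): φ is false.
  2 (successors {2, 3, 4}): φ is true.
  3 (successors {0, 1, 3, 8}): φ is true.
  4 (successors {5}): φ is true.
  5 (successors {0, 1, 2, 7}): φ is false.
  6 (successors {0, 2, 4, 8}): φ is true.
  7 (successors {7, 8}): φ is true.
  8 (successors {1, 6, 7, 8}): φ is false.
For instance, at 7:
  At 7: p is true, □q is false, so p ∨ □q is true.
    At 7: □q requires q at every successor {7, 8}.
      q fails at 7, so □q is false at 7.
Satisfying worlds: {0, 2, 3, 4, 6, 7}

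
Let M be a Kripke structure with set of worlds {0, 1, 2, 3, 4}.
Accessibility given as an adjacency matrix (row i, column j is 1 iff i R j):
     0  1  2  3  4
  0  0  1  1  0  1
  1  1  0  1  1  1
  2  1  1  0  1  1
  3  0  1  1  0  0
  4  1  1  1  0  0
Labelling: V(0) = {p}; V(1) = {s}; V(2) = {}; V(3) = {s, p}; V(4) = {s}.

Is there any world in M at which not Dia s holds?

Let φ = not Dia s. Evaluate φ at each world:
  0 (successors {1, 2, 4}): φ is false.
  1 (successors {0, 2, 3, 4}): φ is false.
  2 (successors {0, 1, 3, 4}): φ is false.
  3 (successors {1, 2}): φ is false.
  4 (successors {0, 1, 2}): φ is false.
For instance, at 1:
  At 1: Dia s is true, so not Dia s is false.
    At 1: Dia s requires s at some successor in {0, 2, 3, 4}.
      s holds at 3, so Dia s is true at 1.

No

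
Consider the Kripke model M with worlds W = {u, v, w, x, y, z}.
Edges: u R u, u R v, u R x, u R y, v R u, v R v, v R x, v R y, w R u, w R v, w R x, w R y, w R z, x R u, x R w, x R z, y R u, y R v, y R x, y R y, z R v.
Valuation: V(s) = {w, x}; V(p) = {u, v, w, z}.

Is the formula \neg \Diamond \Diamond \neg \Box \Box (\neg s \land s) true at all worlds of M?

Let φ = \neg \Diamond \Diamond \neg \Box \Box (\neg s \land s). Evaluate φ at each world:
  u (successors {u, v, x, y}): φ is false.
  v (successors {u, v, x, y}): φ is false.
  w (successors {u, v, x, y, z}): φ is false.
  x (successors {u, w, z}): φ is false.
  y (successors {u, v, x, y}): φ is false.
  z (successors {v}): φ is false.
Detail at u (counterexample):
  At u: \Diamond \Diamond \neg \Box \Box (\neg s \land s) is true, so \neg \Diamond \Diamond \neg \Box \Box (\neg s \land s) is false.
    At u: \Diamond \Diamond \neg \Box \Box (\neg s \land s) requires \Diamond \neg \Box \Box (\neg s \land s) at some successor in {u, v, x, y}.
      \Diamond \neg \Box \Box (\neg s \land s) holds at u, so \Diamond \Diamond \neg \Box \Box (\neg s \land s) is true at u.

No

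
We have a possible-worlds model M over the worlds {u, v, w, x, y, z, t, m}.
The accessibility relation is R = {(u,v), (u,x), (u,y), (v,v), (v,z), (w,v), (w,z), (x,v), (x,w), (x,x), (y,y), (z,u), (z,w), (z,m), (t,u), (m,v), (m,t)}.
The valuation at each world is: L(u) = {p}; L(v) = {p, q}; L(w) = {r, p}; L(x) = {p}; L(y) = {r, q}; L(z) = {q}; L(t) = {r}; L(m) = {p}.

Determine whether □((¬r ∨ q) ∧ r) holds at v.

No

At v: □((¬r ∨ q) ∧ r) requires (¬r ∨ q) ∧ r at every successor {v, z}.
  (¬r ∨ q) ∧ r fails at v, so □((¬r ∨ q) ∧ r) is false at v.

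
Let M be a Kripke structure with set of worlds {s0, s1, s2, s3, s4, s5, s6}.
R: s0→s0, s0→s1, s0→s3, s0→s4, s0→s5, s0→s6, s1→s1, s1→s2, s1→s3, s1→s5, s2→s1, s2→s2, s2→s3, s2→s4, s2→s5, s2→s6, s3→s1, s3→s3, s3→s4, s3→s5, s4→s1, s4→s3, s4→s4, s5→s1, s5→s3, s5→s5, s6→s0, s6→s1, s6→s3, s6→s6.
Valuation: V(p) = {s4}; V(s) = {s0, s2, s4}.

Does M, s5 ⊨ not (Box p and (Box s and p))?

At s5: Box p and (Box s and p) is false, so not (Box p and (Box s and p)) is true.
  At s5: Box p is false, Box s and p is false, so Box p and (Box s and p) is false.
    At s5: Box p requires p at every successor {s1, s3, s5}.
      p fails at s1, so Box p is false at s5.
    At s5: Box s is false, p is false, so Box s and p is false.
      At s5: Box s requires s at every successor {s1, s3, s5}.
        s fails at s1, so Box s is false at s5.

Yes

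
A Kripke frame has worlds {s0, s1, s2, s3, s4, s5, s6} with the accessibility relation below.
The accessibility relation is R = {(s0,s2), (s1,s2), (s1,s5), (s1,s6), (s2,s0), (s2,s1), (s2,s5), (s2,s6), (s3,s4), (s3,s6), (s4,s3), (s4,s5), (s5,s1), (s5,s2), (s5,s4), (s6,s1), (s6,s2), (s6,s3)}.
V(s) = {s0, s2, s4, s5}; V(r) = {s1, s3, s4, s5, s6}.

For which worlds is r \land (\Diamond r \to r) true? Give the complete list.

Let φ = r \land (\Diamond r \to r). Evaluate φ at each world:
  s0 (successors {s2}): φ is false.
  s1 (successors {s2, s5, s6}): φ is true.
  s2 (successors {s0, s1, s5, s6}): φ is false.
  s3 (successors {s4, s6}): φ is true.
  s4 (successors {s3, s5}): φ is true.
  s5 (successors {s1, s2, s4}): φ is true.
  s6 (successors {s1, s2, s3}): φ is true.
For instance, at s5:
  At s5: r is true, \Diamond r \to r is true, so r \land (\Diamond r \to r) is true.
    At s5: \Diamond r is true, r is true, so \Diamond r \to r is true.
      At s5: \Diamond r requires r at some successor in {s1, s2, s4}.
        r holds at s1, so \Diamond r is true at s5.
Satisfying worlds: {s1, s3, s4, s5, s6}

s1, s3, s4, s5, s6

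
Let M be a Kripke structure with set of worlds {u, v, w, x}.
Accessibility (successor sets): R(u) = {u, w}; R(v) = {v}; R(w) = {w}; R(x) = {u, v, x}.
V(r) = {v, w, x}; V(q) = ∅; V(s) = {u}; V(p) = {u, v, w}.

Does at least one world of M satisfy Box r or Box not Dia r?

Let φ = Box r or Box not Dia r. Evaluate φ at each world:
  u (successors {u, w}): φ is false.
  v (successors {v}): φ is true.
  w (successors {w}): φ is true.
  x (successors {u, v, x}): φ is false.
Detail at v (witness):
  At v: Box r is true, Box not Dia r is false, so Box r or Box not Dia r is true.
    At v: Box r requires r at every successor {v}.
      At v: r is true.
    So Box r is true at v.
    At v: Box not Dia r requires not Dia r at every successor {v}.
      not Dia r fails at v, so Box not Dia r is false at v.

Yes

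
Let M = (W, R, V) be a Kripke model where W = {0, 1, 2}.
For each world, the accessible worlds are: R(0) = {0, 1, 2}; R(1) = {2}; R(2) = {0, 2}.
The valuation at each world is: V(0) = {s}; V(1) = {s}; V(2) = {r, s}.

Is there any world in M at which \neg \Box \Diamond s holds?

No

Let φ = \neg \Box \Diamond s. Evaluate φ at each world:
  0 (successors {0, 1, 2}): φ is false.
  1 (successors {2}): φ is false.
  2 (successors {0, 2}): φ is false.
For instance, at 1:
  At 1: \Box \Diamond s is true, so \neg \Box \Diamond s is false.
    At 1: \Box \Diamond s requires \Diamond s at every successor {2}.
      At 2: \Diamond s is true.
    So \Box \Diamond s is true at 1.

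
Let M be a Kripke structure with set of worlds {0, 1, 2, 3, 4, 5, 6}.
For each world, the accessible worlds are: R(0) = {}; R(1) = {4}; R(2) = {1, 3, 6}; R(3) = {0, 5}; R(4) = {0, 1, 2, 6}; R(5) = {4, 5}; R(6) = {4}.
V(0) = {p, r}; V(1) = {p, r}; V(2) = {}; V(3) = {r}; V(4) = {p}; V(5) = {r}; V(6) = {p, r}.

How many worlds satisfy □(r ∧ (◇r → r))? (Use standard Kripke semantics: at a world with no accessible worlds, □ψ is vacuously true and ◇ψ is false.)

Let φ = □(r ∧ (◇r → r)). Evaluate φ at each world:
  0 (successors ∅): φ is true.
  1 (successors {4}): φ is false.
  2 (successors {1, 3, 6}): φ is true.
  3 (successors {0, 5}): φ is true.
  4 (successors {0, 1, 2, 6}): φ is false.
  5 (successors {4, 5}): φ is false.
  6 (successors {4}): φ is false.
For instance, at 3:
  At 3: □(r ∧ (◇r → r)) requires r ∧ (◇r → r) at every successor {0, 5}.
      At 0: r is true, ◇r → r is true, so r ∧ (◇r → r) is true.
      At 5: r is true, ◇r → r is true, so r ∧ (◇r → r) is true.
  So □(r ∧ (◇r → r)) is true at 3.
Satisfying worlds: {0, 2, 3}

3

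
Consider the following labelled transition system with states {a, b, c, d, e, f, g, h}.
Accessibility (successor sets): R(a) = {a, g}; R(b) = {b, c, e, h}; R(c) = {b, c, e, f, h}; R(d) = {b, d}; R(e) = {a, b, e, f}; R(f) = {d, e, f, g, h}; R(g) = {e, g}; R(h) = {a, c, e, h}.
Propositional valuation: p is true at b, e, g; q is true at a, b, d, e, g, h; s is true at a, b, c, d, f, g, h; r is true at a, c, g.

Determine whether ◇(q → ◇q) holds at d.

Yes

At d: ◇(q → ◇q) requires q → ◇q at some successor in {b, d}.
  q → ◇q holds at b, so ◇(q → ◇q) is true at d.
    At b: q is true, ◇q is true, so q → ◇q is true.
      At b: ◇q requires q at some successor in {b, c, e, h}.
        q holds at b, so ◇q is true at b.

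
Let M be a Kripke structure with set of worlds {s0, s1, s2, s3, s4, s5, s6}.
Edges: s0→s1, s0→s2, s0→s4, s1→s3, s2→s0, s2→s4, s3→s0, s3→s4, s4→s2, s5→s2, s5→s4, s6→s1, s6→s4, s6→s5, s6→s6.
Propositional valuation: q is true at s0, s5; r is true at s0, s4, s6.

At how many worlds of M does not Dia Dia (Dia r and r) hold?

Let φ = not Dia Dia (Dia r and r). Evaluate φ at each world:
  s0 (successors {s1, s2, s4}): φ is false.
  s1 (successors {s3}): φ is false.
  s2 (successors {s0, s4}): φ is true.
  s3 (successors {s0, s4}): φ is true.
  s4 (successors {s2}): φ is false.
  s5 (successors {s2, s4}): φ is false.
  s6 (successors {s1, s4, s5, s6}): φ is false.
For instance, at s5:
  At s5: Dia Dia (Dia r and r) is true, so not Dia Dia (Dia r and r) is false.
    At s5: Dia Dia (Dia r and r) requires Dia (Dia r and r) at some successor in {s2, s4}.
      Dia (Dia r and r) holds at s2, so Dia Dia (Dia r and r) is true at s5.
Satisfying worlds: {s2, s3}

2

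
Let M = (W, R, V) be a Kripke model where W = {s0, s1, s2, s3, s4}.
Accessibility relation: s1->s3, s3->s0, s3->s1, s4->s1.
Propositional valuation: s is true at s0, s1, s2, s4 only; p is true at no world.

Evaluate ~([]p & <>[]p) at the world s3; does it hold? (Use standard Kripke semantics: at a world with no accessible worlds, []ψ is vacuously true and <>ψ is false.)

At s3: []p & <>[]p is false, so ~([]p & <>[]p) is true.
  At s3: []p is false, <>[]p is true, so []p & <>[]p is false.
    At s3: []p requires p at every successor {s0, s1}.
      p fails at s0, so []p is false at s3.
    At s3: <>[]p requires []p at some successor in {s0, s1}.
      []p holds at s0, so <>[]p is true at s3.

Yes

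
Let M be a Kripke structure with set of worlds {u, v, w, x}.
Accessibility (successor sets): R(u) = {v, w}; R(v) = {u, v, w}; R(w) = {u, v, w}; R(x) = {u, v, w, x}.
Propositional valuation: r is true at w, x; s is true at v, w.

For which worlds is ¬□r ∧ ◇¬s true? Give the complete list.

v, w, x

Let φ = ¬□r ∧ ◇¬s. Evaluate φ at each world:
  u (successors {v, w}): φ is false.
  v (successors {u, v, w}): φ is true.
  w (successors {u, v, w}): φ is true.
  x (successors {u, v, w, x}): φ is true.
For instance, at u:
  At u: ¬□r is true, ◇¬s is false, so ¬□r ∧ ◇¬s is false.
    At u: □r is false, so ¬□r is true.
      At u: □r requires r at every successor {v, w}.
        r fails at v, so □r is false at u.
    At u: ◇¬s requires ¬s at some successor in {v, w}.
      At v: ¬s is false.
      At w: ¬s is false.
    So ◇¬s is false at u.
Satisfying worlds: {v, w, x}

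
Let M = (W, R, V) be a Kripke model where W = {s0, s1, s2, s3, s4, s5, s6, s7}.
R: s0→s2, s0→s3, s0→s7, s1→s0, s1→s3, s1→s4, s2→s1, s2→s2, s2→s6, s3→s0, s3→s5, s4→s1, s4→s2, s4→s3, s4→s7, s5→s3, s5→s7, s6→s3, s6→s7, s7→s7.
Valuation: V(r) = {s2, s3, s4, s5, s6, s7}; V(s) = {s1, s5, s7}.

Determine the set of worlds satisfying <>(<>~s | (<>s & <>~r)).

s0, s1, s2, s3, s4, s5, s6

Let φ = <>(<>~s | (<>s & <>~r)). Evaluate φ at each world:
  s0 (successors {s2, s3, s7}): φ is true.
  s1 (successors {s0, s3, s4}): φ is true.
  s2 (successors {s1, s2, s6}): φ is true.
  s3 (successors {s0, s5}): φ is true.
  s4 (successors {s1, s2, s3, s7}): φ is true.
  s5 (successors {s3, s7}): φ is true.
  s6 (successors {s3, s7}): φ is true.
  s7 (successors {s7}): φ is false.
For instance, at s4:
  At s4: <>(<>~s | (<>s & <>~r)) requires <>~s | (<>s & <>~r) at some successor in {s1, s2, s3, s7}.
    <>~s | (<>s & <>~r) holds at s1, so <>(<>~s | (<>s & <>~r)) is true at s4.
      At s1: <>~s is true, <>s & <>~r is false, so <>~s | (<>s & <>~r) is true.
Satisfying worlds: {s0, s1, s2, s3, s4, s5, s6}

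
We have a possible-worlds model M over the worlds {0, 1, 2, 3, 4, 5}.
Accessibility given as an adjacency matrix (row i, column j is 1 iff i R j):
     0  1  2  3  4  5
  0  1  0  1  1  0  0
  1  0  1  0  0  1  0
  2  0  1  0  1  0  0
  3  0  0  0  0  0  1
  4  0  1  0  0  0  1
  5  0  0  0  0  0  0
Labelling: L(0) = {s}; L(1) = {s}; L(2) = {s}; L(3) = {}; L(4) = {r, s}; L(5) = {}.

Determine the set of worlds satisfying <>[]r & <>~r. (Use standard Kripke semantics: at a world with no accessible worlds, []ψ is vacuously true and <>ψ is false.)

3, 4

Let φ = <>[]r & <>~r. Evaluate φ at each world:
  0 (successors {0, 2, 3}): φ is false.
  1 (successors {1, 4}): φ is false.
  2 (successors {1, 3}): φ is false.
  3 (successors {5}): φ is true.
  4 (successors {1, 5}): φ is true.
  5 (successors ∅): φ is false.
For instance, at 3:
  At 3: <>[]r is true, <>~r is true, so <>[]r & <>~r is true.
    At 3: <>[]r requires []r at some successor in {5}.
      []r holds at 5, so <>[]r is true at 3.
    At 3: <>~r requires ~r at some successor in {5}.
      ~r holds at 5, so <>~r is true at 3.
Satisfying worlds: {3, 4}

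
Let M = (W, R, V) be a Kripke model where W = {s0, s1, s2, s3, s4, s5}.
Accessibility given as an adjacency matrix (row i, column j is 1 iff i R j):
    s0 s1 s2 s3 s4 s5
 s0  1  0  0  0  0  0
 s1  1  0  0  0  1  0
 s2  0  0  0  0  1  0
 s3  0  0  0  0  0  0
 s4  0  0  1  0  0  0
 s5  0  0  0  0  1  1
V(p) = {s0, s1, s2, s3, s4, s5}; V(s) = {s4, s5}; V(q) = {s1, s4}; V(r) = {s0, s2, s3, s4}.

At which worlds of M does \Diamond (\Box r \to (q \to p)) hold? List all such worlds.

Recall that \Box ψ holds at a world iff ψ holds at every accessible world, and \Diamond ψ holds iff ψ holds at some accessible world.
Let φ = \Diamond (\Box r \to (q \to p)). Evaluate φ at each world:
  s0 (successors {s0}): φ is true.
  s1 (successors {s0, s4}): φ is true.
  s2 (successors {s4}): φ is true.
  s3 (successors ∅): φ is false.
  s4 (successors {s2}): φ is true.
  s5 (successors {s4, s5}): φ is true.
For instance, at s2:
  At s2: \Diamond (\Box r \to (q \to p)) requires \Box r \to (q \to p) at some successor in {s4}.
    \Box r \to (q \to p) holds at s4, so \Diamond (\Box r \to (q \to p)) is true at s2.
      At s4: \Box r is true, q \to p is true, so \Box r \to (q \to p) is true.
Satisfying worlds: {s0, s1, s2, s4, s5}

s0, s1, s2, s4, s5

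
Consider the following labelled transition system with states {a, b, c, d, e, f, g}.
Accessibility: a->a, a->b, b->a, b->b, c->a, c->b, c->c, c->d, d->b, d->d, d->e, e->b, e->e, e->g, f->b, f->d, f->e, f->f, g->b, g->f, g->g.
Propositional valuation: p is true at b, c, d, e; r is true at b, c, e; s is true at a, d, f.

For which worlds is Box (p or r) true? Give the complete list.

Let φ = Box (p or r). Evaluate φ at each world:
  a (successors {a, b}): φ is false.
  b (successors {a, b}): φ is false.
  c (successors {a, b, c, d}): φ is false.
  d (successors {b, d, e}): φ is true.
  e (successors {b, e, g}): φ is false.
  f (successors {b, d, e, f}): φ is false.
  g (successors {b, f, g}): φ is false.
For instance, at e:
  At e: Box (p or r) requires p or r at every successor {b, e, g}.
    p or r fails at g, so Box (p or r) is false at e.
Satisfying worlds: {d}

d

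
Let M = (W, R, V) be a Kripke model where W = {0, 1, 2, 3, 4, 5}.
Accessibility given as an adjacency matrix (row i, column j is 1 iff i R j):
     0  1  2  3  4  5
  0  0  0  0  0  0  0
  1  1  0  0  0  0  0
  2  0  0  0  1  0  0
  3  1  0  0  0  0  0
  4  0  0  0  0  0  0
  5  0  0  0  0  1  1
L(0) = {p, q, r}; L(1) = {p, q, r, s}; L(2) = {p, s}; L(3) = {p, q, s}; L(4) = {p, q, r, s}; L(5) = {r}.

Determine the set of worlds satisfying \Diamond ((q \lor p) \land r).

1, 3, 5

Recall that \Diamond ψ holds at a world iff ψ holds at some accessible world.
Let φ = \Diamond ((q \lor p) \land r). Evaluate φ at each world:
  0 (successors ∅): φ is false.
  1 (successors {0}): φ is true.
  2 (successors {3}): φ is false.
  3 (successors {0}): φ is true.
  4 (successors ∅): φ is false.
  5 (successors {4, 5}): φ is true.
For instance, at 1:
  At 1: \Diamond ((q \lor p) \land r) requires (q \lor p) \land r at some successor in {0}.
    (q \lor p) \land r holds at 0, so \Diamond ((q \lor p) \land r) is true at 1.
Satisfying worlds: {1, 3, 5}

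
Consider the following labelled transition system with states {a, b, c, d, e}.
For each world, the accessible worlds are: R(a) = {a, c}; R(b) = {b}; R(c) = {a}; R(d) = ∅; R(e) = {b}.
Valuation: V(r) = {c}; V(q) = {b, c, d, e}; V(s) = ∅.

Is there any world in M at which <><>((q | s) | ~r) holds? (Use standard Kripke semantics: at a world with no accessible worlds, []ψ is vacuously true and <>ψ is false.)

Yes

Let φ = <><>((q | s) | ~r). Evaluate φ at each world:
  a (successors {a, c}): φ is true.
  b (successors {b}): φ is true.
  c (successors {a}): φ is true.
  d (successors ∅): φ is false.
  e (successors {b}): φ is true.
Detail at a (witness):
  At a: <><>((q | s) | ~r) requires <>((q | s) | ~r) at some successor in {a, c}.
    <>((q | s) | ~r) holds at a, so <><>((q | s) | ~r) is true at a.
      At a: <>((q | s) | ~r) requires (q | s) | ~r at some successor in {a, c}.
        (q | s) | ~r holds at a, so <>((q | s) | ~r) is true at a.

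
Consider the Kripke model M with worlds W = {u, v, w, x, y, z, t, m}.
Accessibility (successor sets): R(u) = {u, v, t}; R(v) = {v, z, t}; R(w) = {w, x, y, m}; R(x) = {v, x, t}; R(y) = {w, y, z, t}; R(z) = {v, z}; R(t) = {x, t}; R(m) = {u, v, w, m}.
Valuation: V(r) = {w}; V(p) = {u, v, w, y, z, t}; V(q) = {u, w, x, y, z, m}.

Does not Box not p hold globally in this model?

Yes

Let φ = not Box not p. Evaluate φ at each world:
  u (successors {u, v, t}): φ is true.
  v (successors {v, z, t}): φ is true.
  w (successors {w, x, y, m}): φ is true.
  x (successors {v, x, t}): φ is true.
  y (successors {w, y, z, t}): φ is true.
  z (successors {v, z}): φ is true.
  t (successors {x, t}): φ is true.
  m (successors {u, v, w, m}): φ is true.
For instance, at z:
  At z: Box not p is false, so not Box not p is true.
    At z: Box not p requires not p at every successor {v, z}.
      not p fails at v, so Box not p is false at z.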